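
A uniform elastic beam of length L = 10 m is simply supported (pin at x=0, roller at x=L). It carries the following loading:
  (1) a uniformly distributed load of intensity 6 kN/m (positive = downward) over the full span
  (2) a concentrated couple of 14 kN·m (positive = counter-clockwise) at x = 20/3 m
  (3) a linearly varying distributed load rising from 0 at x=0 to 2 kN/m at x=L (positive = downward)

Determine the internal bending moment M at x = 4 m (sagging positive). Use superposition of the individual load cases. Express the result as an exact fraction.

M(4) = 444/5 kN·m

Load 1 — uniform load w=6 kN/m over full span:
  M_1 = wx(L-x)/2 = 6·4·(10-4)/2 = 72 kN·m
Load 2 — applied couple M₀=14 kN·m at a=20/3 m (b=L-a=10/3):
  M_2 = M₀x/L  [x≤a] = 14·4/10 = 28/5 kN·m
Load 3 — triangular load w₀=2 kN/m (0→w₀ over full span):
  M_3 = w₀Lx/6 - w₀x³/(6L) = 2·10·4/6 - 2·4³/(6·10) = 56/5 kN·m
Superposition: M = Σ M_i = 444/5 kN·m ≈ 88.800000 kN·m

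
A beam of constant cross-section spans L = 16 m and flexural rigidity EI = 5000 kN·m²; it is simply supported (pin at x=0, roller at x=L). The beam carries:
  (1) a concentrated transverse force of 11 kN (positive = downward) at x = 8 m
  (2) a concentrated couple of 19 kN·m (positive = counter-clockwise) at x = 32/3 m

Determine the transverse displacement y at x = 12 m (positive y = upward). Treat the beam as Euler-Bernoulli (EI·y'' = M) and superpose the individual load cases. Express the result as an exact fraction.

Load 1 — point force P=11 kN at a=8 m (b=L-a=8):
  y_1 = -Pa(L-x)(2Lx-a²-x²)/(6LEI)  [x>a] = -11·8·(16-12)·(2·16·12-8²-12²)/(6·16·5000) = -242/1875 m
Load 2 — applied couple M₀=19 kN·m at a=32/3 m (b=L-a=16/3):
  y_2 = (M₀x³/(6L)-M₀(x-a)²/2+C₁x)/EI  [x>a] with C₁=M₀(3b²-L²)/(6L)=-304/9 = (19·12³/(6·16)-19·(12-(32/3))²/2+(-304/9)·12)/5000 = -361/22500 m
Superposition: y = Σ y_i = -653/4500 m ≈ -0.145111 m

y(12) = -653/4500 m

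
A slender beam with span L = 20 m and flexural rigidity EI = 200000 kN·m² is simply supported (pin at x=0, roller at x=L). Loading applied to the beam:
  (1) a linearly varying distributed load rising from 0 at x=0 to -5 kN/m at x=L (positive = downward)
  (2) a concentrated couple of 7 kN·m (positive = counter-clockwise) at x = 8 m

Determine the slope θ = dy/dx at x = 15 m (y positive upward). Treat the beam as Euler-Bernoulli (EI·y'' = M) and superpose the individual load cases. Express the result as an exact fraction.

θ(15) = -831797/288000000 rad

Load 1 — triangular load w₀=-5 kN/m (0→w₀ over full span):
  θ_1 = -w₀(7L⁴-30L²x²+15x⁴)/(360LEI) = -(-5)·(7·20⁴-30·20²·15²+15·15⁴)/(360·20·200000) = -1313/460800 rad
Load 2 — applied couple M₀=7 kN·m at a=8 m (b=L-a=12):
  θ_2 = (M₀x²/(2L)-M₀(x-a)+C₁)/EI  [x>a] with C₁=M₀(3b²-L²)/(6L)=28/15 = (7·15²/(2·20)-7·(15-8)+(28/15))/200000 = -931/24000000 rad
Superposition: θ = Σ θ_i = -831797/288000000 rad ≈ -0.002888 rad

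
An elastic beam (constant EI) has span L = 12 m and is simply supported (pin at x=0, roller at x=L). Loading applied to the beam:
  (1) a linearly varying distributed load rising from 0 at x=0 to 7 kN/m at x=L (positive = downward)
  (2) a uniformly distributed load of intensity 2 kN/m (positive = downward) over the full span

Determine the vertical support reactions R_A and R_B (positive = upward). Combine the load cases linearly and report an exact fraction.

Load 1 — triangular load w₀=7 kN/m (0→w₀ over full span):
  R_A = w₀L/6 = 7·12/6 = 14 kN
  R_B = w₀L/3 = 7·12/3 = 28 kN
Load 2 — uniform load w=2 kN/m over full span:
  R_A = wL/2 = 2·12/2 = 12 kN
  R_B = wL/2 = 2·12/2 = 12 kN
Superposition: R_A = 26 kN, R_B = 40 kN

R_A = 26 kN, R_B = 40 kN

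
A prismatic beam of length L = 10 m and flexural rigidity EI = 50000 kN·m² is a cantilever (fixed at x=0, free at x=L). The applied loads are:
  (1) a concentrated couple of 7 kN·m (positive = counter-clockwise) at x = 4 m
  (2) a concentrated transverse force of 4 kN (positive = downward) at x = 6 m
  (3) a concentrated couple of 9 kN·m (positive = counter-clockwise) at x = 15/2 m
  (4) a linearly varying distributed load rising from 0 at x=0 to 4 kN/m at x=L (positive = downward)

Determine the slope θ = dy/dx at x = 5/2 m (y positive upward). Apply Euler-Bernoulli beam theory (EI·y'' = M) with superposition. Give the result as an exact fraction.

θ(5/2) = -3571/640000 rad

Load 1 — applied couple M₀=7 kN·m at a=4 m (b=L-a=6):
  θ_1 = M₀x/EI  [x≤a] = 7·(5/2)/50000 = 7/20000 rad
Load 2 — point force P=4 kN at a=6 m (b=L-a=4):
  θ_2 = -Px(2a-x)/(2EI)  [x≤a] = -4·(5/2)·(2·6-(5/2))/(2·50000) = -19/20000 rad
Load 3 — applied couple M₀=9 kN·m at a=15/2 m (b=L-a=5/2):
  θ_3 = M₀x/EI  [x≤a] = 9·(5/2)/50000 = 9/20000 rad
Load 4 — triangular load w₀=4 kN/m (0→w₀ over full span):
  θ_4 = (w₀Lx²/4-w₀L²x/3-w₀x⁴/(24L))/EI = (4·10·(5/2)²/4-4·10²·(5/2)/3-4·(5/2)⁴/(24·10))/50000 = -139/25600 rad
Superposition: θ = Σ θ_i = -3571/640000 rad ≈ -0.005580 rad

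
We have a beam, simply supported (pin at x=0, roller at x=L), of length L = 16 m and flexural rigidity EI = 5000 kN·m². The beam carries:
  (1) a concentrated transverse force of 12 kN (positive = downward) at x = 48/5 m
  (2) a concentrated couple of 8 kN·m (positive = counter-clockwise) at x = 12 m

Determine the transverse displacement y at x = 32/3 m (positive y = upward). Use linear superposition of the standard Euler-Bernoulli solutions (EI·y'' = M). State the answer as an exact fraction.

y(32/3) = -1202704/6328125 m

Load 1 — point force P=12 kN at a=48/5 m (b=L-a=32/5):
  y_1 = -Pa(L-x)(2Lx-a²-x²)/(6LEI)  [x>a] = -12·(48/5)·(16-(32/3))·(2·16·(32/3)-(48/5)²-(32/3)²)/(6·16·5000) = -121856/703125 m
Load 2 — applied couple M₀=8 kN·m at a=12 m (b=L-a=4):
  y_2 = (M₀x³/(6L)+C₁x)/EI  [x≤a] with C₁=M₀(3b²-L²)/(6L)=-52/3 = (8·(32/3)³/(6·16)+(-52/3)·(32/3))/5000 = -848/50625 m
Superposition: y = Σ y_i = -1202704/6328125 m ≈ -0.190057 m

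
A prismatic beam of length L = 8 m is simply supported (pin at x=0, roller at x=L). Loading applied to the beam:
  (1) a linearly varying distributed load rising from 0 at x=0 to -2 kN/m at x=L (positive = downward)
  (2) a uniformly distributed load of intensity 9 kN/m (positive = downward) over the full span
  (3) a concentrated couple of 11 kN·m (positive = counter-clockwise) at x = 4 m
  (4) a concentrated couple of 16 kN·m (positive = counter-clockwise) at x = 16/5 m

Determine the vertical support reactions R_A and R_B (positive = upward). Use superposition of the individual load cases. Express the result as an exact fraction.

R_A = 881/24 kN, R_B = 655/24 kN

Load 1 — triangular load w₀=-2 kN/m (0→w₀ over full span):
  R_A = w₀L/6 = (-2)·8/6 = -8/3 kN
  R_B = w₀L/3 = (-2)·8/3 = -16/3 kN
Load 2 — uniform load w=9 kN/m over full span:
  R_A = wL/2 = 9·8/2 = 36 kN
  R_B = wL/2 = 9·8/2 = 36 kN
Load 3 — applied couple M₀=11 kN·m at a=4 m (b=L-a=4):
  R_A = M₀/L = 11/8 kN
  R_B = -M₀/L = -11/8 kN
Load 4 — applied couple M₀=16 kN·m at a=16/5 m (b=L-a=24/5):
  R_A = M₀/L = 16/8 = 2 kN
  R_B = -M₀/L = -16/8 = -2 kN
Superposition: R_A = 881/24 kN, R_B = 655/24 kN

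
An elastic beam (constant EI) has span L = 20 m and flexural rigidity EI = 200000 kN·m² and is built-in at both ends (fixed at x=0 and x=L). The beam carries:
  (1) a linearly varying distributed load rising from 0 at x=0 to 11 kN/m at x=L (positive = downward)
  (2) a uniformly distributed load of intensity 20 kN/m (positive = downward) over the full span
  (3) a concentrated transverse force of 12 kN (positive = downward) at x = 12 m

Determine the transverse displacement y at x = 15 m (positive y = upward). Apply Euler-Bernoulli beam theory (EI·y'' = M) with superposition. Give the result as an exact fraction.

Load 1 — triangular load w₀=11 kN/m (0→w₀ over full span):
  y_1 = -w₀x²(L-x)²(x+2L)/(120LEI) = -11·15²·(20-15)²·(15+2·20)/(120·20·200000) = -363/51200 m
Load 2 — uniform load w=20 kN/m over full span:
  y_2 = -wx²(L-x)²/(24EI) = -20·15²·(20-15)²/(24·200000) = -3/128 m
Load 3 — point force P=12 kN at a=12 m (b=L-a=8):
  y_3 = -Pa²(L-x)²(3bL-(3b+a)(L-x))/(6L³EI)  [x>a] = -12·12²·(20-15)²·(3·8·20-(3·8+12)·(20-15))/(6·20³·200000) = -27/20000 m
Superposition: y = Σ y_i = -40803/1280000 m ≈ -0.031877 m

y(15) = -40803/1280000 m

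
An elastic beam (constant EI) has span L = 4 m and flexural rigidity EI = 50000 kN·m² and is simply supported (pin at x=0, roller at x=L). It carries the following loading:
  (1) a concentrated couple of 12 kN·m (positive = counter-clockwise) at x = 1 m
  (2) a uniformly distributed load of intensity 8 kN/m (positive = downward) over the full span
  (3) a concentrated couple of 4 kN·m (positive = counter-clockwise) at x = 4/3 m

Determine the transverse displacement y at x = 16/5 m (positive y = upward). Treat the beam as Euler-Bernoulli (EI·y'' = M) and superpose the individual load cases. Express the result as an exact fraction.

Load 1 — applied couple M₀=12 kN·m at a=1 m (b=L-a=3):
  y_1 = (M₀x³/(6L)-M₀(x-a)²/2+C₁x)/EI  [x>a] with C₁=M₀(3b²-L²)/(6L)=11/2 = (12·(16/5)³/(6·4)-12·((16/5)-1)²/2+(11/2)·(16/5))/50000 = 309/3125000 m
Load 2 — uniform load w=8 kN/m over full span:
  y_2 = -wx(L³-2Lx²+x³)/(24EI) = -8·(16/5)·(4³-2·4·(16/5)²+(16/5)³)/(24·50000) = -1856/5859375 m
Load 3 — applied couple M₀=4 kN·m at a=4/3 m (b=L-a=8/3):
  y_3 = (M₀x³/(6L)-M₀(x-a)²/2+C₁x)/EI  [x>a] with C₁=M₀(3b²-L²)/(6L)=8/9 = (4·(16/5)³/(6·4)-4·((16/5)-(4/3))²/2+(8/9)·(16/5))/50000 = 94/3515625 m
Superposition: y = Σ y_i = -26879/140625000 m ≈ -0.000191 m

y(16/5) = -26879/140625000 m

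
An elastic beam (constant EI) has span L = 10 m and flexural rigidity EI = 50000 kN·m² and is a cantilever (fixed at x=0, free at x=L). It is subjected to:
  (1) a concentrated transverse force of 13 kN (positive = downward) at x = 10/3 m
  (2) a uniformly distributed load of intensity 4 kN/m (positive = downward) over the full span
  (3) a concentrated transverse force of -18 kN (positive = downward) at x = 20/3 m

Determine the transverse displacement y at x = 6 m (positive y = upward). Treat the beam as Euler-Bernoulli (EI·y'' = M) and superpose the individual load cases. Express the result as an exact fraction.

y(6) = -12323/506250 m

Load 1 — point force P=13 kN at a=10/3 m (b=L-a=20/3):
  y_1 = -Pa²(3x-a)/(6EI)  [x>a] = -13·(10/3)²·(3·6-(10/3))/(6·50000) = -143/20250 m
Load 2 — uniform load w=4 kN/m over full span:
  y_2 = -wx²(x²-4Lx+6L²)/(24EI) = -4·6²·(6²-4·10·6+6·10²)/(24·50000) = -297/6250 m
Load 3 — point force P=-18 kN at a=20/3 m (b=L-a=10/3):
  y_3 = -Px²(3a-x)/(6EI)  [x≤a] = -(-18)·6²·(3·(20/3)-6)/(6·50000) = 189/6250 m
Superposition: y = Σ y_i = -12323/506250 m ≈ -0.024342 m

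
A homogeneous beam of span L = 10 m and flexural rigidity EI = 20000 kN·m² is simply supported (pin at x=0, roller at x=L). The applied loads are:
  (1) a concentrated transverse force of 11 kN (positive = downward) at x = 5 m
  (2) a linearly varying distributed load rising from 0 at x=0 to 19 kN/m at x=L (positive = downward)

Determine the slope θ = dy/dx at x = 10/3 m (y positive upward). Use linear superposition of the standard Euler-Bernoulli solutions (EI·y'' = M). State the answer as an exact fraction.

θ(10/3) = -9389/777600 rad

Load 1 — point force P=11 kN at a=5 m (b=L-a=5):
  θ_1 = -Pb(L²-b²-3x²)/(6LEI)  [x≤a] = -11·5·(10²-5²-3·(10/3)²)/(6·10·20000) = -11/5760 rad
Load 2 — triangular load w₀=19 kN/m (0→w₀ over full span):
  θ_2 = -w₀(7L⁴-30L²x²+15x⁴)/(360LEI) = -19·(7·10⁴-30·10²·(10/3)²+15·(10/3)⁴)/(360·10·20000) = -247/24300 rad
Superposition: θ = Σ θ_i = -9389/777600 rad ≈ -0.012074 rad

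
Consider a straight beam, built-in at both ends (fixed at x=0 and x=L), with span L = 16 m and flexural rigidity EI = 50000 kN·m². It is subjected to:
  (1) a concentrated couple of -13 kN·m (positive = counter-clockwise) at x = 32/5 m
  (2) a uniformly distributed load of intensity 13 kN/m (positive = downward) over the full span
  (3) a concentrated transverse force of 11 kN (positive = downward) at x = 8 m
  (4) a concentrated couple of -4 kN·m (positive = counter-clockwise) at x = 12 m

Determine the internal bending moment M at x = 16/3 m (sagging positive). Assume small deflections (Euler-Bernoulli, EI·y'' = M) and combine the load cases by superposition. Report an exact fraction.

M(16/3) = 85363/900 kN·m

Load 1 — applied couple M₀=-13 kN·m at a=32/5 m (b=L-a=48/5):
  M_1 = R_Ax - M_A  [x≤a] with R_A=-117/100, M_A=-39/25 = (-117/100)·(16/3) - (-39/25) = -117/25 kN·m
Load 2 — uniform load w=13 kN/m over full span:
  M_2 = wLx/2 - wL²/12 - wx²/2 = 13·16·(16/3)/2 - 13·16²/12 - 13·(16/3)²/2 = 832/9 kN·m
Load 3 — point force P=11 kN at a=8 m (b=L-a=8):
  M_3 = Pb²(3a+b)x/L³ - Pab²/L²  [x≤a] = 11·8²·(3·8+8)·(16/3)/16³ - 11·8·8²/16² = 22/3 kN·m
Load 4 — applied couple M₀=-4 kN·m at a=12 m (b=L-a=4):
  M_4 = R_Ax - M_A  [x≤a] with R_A=-9/32, M_A=-5/4 = (-9/32)·(16/3) - (-5/4) = -1/4 kN·m
Superposition: M = Σ M_i = 85363/900 kN·m ≈ 94.847778 kN·m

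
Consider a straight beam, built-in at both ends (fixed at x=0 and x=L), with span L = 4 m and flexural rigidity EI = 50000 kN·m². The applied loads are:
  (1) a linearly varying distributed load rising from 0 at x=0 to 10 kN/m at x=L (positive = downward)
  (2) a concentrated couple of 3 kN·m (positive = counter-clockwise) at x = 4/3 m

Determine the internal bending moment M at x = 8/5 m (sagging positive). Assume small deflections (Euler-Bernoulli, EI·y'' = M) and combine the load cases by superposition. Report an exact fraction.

Load 1 — triangular load w₀=10 kN/m (0→w₀ over full span):
  M_1 = 3w₀Lx/20 - w₀L²/30 - w₀x³/(6L) = 3·10·4·(8/5)/20 - 10·4²/30 - 10·(8/5)³/(6·4) = 64/25 kN·m
Load 2 — applied couple M₀=3 kN·m at a=4/3 m (b=L-a=8/3):
  M_2 = R_Ax - M_A - M₀  [x>a] with R_A=1, M_A=0 = 1·(8/5) - 0 - 3 = -7/5 kN·m
Superposition: M = Σ M_i = 29/25 kN·m ≈ 1.160000 kN·m

M(8/5) = 29/25 kN·m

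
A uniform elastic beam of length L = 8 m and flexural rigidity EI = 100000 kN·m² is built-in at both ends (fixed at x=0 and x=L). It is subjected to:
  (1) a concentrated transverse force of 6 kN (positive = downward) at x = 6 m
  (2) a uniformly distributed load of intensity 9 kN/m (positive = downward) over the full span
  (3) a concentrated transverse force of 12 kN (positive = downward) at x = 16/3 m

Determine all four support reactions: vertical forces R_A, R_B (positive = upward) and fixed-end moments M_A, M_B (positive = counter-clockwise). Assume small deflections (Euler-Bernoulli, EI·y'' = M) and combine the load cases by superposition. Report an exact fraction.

Load 1 — point force P=6 kN at a=6 m (b=L-a=2):
  R_A = Pb²(3a+b)/L³ = 6·2²·(3·6+2)/8³ = 15/16 kN
  M_A = Pab²/L² = 6·6·2²/8² = 9/4 kN·m
  R_B = Pa²(a+3b)/L³ = 6·6²·(6+3·2)/8³ = 81/16 kN
  M_B = -Pa²b/L² = -6·6²·2/8² = -27/4 kN·m
Load 2 — uniform load w=9 kN/m over full span:
  R_A = wL/2 = 9·8/2 = 36 kN
  M_A = wL²/12 = 9·8²/12 = 48 kN·m
  R_B = wL/2 = 9·8/2 = 36 kN
  M_B = -wL²/12 = -9·8²/12 = -48 kN·m
Load 3 — point force P=12 kN at a=16/3 m (b=L-a=8/3):
  R_A = Pb²(3a+b)/L³ = 12·(8/3)²·(3·(16/3)+(8/3))/8³ = 28/9 kN
  M_A = Pab²/L² = 12·(16/3)·(8/3)²/8² = 64/9 kN·m
  R_B = Pa²(a+3b)/L³ = 12·(16/3)²·((16/3)+3·(8/3))/8³ = 80/9 kN
  M_B = -Pa²b/L² = -12·(16/3)²·(8/3)/8² = -128/9 kN·m
Superposition: R_A = 5767/144 kN, M_A = 2065/36 kN·m, R_B = 7193/144 kN, M_B = -2483/36 kN·m

R_A = 5767/144 kN, M_A = 2065/36 kN·m, R_B = 7193/144 kN, M_B = -2483/36 kN·m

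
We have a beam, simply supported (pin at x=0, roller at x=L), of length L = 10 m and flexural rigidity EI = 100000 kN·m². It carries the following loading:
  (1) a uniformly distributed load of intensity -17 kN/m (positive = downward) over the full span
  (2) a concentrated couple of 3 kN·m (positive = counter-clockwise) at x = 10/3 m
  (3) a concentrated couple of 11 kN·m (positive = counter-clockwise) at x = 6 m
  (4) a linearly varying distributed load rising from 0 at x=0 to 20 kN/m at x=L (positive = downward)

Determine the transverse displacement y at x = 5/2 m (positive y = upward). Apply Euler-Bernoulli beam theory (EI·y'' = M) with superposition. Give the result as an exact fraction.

Load 1 — uniform load w=-17 kN/m over full span:
  y_1 = -wx(L³-2Lx²+x³)/(24EI) = -(-17)·(5/2)·(10³-2·10·(5/2)²+(5/2)³)/(24·100000) = 323/20480 m
Load 2 — applied couple M₀=3 kN·m at a=10/3 m (b=L-a=20/3):
  y_2 = (M₀x³/(6L)+C₁x)/EI  [x≤a] with C₁=M₀(3b²-L²)/(6L)=5/3 = (3·(5/2)³/(6·10)+(5/3)·(5/2))/100000 = 19/384000 m
Load 3 — applied couple M₀=11 kN·m at a=6 m (b=L-a=4):
  y_3 = (M₀x³/(6L)+C₁x)/EI  [x≤a] with C₁=M₀(3b²-L²)/(6L)=-143/15 = (11·(5/2)³/(6·10)+(-143/15)·(5/2))/100000 = -671/3200000 m
Load 4 — triangular load w₀=20 kN/m (0→w₀ over full span):
  y_4 = -w₀x(7L⁴-10L²x²+3x⁴)/(360LEI) = -20·(5/2)·(7·10⁴-10·10²·(5/2)²+3·(5/2)⁴)/(360·10·100000) = -109/12288 m
Superposition: y = Σ y_i = 8089/1200000 m ≈ 0.006741 m

y(5/2) = 8089/1200000 m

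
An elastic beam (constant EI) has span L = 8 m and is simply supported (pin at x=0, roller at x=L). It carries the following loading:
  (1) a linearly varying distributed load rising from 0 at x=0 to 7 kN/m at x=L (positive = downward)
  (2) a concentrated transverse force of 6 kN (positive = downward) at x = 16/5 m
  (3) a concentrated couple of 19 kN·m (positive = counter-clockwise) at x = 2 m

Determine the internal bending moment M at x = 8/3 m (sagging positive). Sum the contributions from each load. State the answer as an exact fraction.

Load 1 — triangular load w₀=7 kN/m (0→w₀ over full span):
  M_1 = w₀Lx/6 - w₀x³/(6L) = 7·8·(8/3)/6 - 7·(8/3)³/(6·8) = 1792/81 kN·m
Load 2 — point force P=6 kN at a=16/5 m (b=L-a=24/5):
  M_2 = Pbx/L  [x≤a] = 6·(24/5)·(8/3)/8 = 48/5 kN·m
Load 3 — applied couple M₀=19 kN·m at a=2 m (b=L-a=6):
  M_3 = M₀x/L - M₀  [x>a] = 19·(8/3)/8 - 19 = -38/3 kN·m
Superposition: M = Σ M_i = 7718/405 kN·m ≈ 19.056790 kN·m

M(8/3) = 7718/405 kN·m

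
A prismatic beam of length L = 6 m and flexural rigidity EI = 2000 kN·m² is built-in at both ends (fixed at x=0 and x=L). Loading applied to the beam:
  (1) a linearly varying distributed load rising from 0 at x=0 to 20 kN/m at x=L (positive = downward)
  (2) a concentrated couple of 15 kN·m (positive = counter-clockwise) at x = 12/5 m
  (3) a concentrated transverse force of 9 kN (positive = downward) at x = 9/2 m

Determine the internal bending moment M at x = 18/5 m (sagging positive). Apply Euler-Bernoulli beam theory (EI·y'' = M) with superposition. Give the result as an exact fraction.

Load 1 — triangular load w₀=20 kN/m (0→w₀ over full span):
  M_1 = 3w₀Lx/20 - w₀L²/30 - w₀x³/(6L) = 3·20·6·(18/5)/20 - 20·6²/30 - 20·(18/5)³/(6·6) = 372/25 kN·m
Load 2 — applied couple M₀=15 kN·m at a=12/5 m (b=L-a=18/5):
  M_2 = R_Ax - M_A - M₀  [x>a] with R_A=18/5, M_A=9/5 = (18/5)·(18/5) - (9/5) - 15 = -96/25 kN·m
Load 3 — point force P=9 kN at a=9/2 m (b=L-a=3/2):
  M_3 = Pb²(3a+b)x/L³ - Pab²/L²  [x≤a] = 9·(3/2)²·(3·(9/2)+(3/2))·(18/5)/6³ - 9·(9/2)·(3/2)²/6² = 81/32 kN·m
Superposition: M = Σ M_i = 10857/800 kN·m ≈ 13.571250 kN·m

M(18/5) = 10857/800 kN·m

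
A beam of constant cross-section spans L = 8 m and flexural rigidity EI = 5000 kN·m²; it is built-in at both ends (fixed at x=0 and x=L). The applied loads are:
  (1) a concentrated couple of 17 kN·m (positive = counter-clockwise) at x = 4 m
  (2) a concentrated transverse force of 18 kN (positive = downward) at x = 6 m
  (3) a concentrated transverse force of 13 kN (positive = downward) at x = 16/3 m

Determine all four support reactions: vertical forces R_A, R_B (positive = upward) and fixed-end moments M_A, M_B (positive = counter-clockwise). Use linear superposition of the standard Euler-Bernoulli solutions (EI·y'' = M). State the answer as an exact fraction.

R_A = 253/27 kN, M_A = 505/27 kN·m, R_B = 584/27 kN, M_B = -848/27 kN·m

Load 1 — applied couple M₀=17 kN·m at a=4 m (b=L-a=4):
  R_A = 6M₀ab/L³ = 6·17·4·4/8³ = 51/16 kN
  M_A = M₀b(2a-b)/L² = 17·4·(2·4-4)/8² = 17/4 kN·m
  R_B = -6M₀ab/L³ = -6·17·4·4/8³ = -51/16 kN
  M_B = M₀a(2b-a)/L² = 17·4·(2·4-4)/8² = 17/4 kN·m
Load 2 — point force P=18 kN at a=6 m (b=L-a=2):
  R_A = Pb²(3a+b)/L³ = 18·2²·(3·6+2)/8³ = 45/16 kN
  M_A = Pab²/L² = 18·6·2²/8² = 27/4 kN·m
  R_B = Pa²(a+3b)/L³ = 18·6²·(6+3·2)/8³ = 243/16 kN
  M_B = -Pa²b/L² = -18·6²·2/8² = -81/4 kN·m
Load 3 — point force P=13 kN at a=16/3 m (b=L-a=8/3):
  R_A = Pb²(3a+b)/L³ = 13·(8/3)²·(3·(16/3)+(8/3))/8³ = 91/27 kN
  M_A = Pab²/L² = 13·(16/3)·(8/3)²/8² = 208/27 kN·m
  R_B = Pa²(a+3b)/L³ = 13·(16/3)²·((16/3)+3·(8/3))/8³ = 260/27 kN
  M_B = -Pa²b/L² = -13·(16/3)²·(8/3)/8² = -416/27 kN·m
Superposition: R_A = 253/27 kN, M_A = 505/27 kN·m, R_B = 584/27 kN, M_B = -848/27 kN·m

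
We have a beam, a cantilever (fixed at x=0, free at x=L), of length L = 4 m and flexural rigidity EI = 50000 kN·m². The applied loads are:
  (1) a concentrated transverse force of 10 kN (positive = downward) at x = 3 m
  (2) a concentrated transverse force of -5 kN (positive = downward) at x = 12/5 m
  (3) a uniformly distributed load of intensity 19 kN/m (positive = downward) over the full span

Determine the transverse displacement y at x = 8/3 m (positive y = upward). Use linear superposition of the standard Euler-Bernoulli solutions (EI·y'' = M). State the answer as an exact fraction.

y(8/3) = -147494/18984375 m

Load 1 — point force P=10 kN at a=3 m (b=L-a=1):
  y_1 = -Px²(3a-x)/(6EI)  [x≤a] = -10·(8/3)²·(3·3-(8/3))/(6·50000) = -76/50625 m
Load 2 — point force P=-5 kN at a=12/5 m (b=L-a=8/5):
  y_2 = -Pa²(3x-a)/(6EI)  [x>a] = -(-5)·(12/5)²·(3·(8/3)-(12/5))/(6·50000) = 42/78125 m
Load 3 — uniform load w=19 kN/m over full span:
  y_3 = -wx²(x²-4Lx+6L²)/(24EI) = -19·(8/3)²·((8/3)²-4·4·(8/3)+6·4²)/(24·50000) = -5168/759375 m
Superposition: y = Σ y_i = -147494/18984375 m ≈ -0.007769 m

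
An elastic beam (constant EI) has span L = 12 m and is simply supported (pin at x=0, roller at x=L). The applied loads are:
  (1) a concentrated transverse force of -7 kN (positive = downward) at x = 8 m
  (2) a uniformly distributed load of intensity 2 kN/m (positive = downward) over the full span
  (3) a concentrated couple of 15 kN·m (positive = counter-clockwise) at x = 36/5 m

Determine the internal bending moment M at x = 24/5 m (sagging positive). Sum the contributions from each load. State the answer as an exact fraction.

Load 1 — point force P=-7 kN at a=8 m (b=L-a=4):
  M_1 = Pbx/L  [x≤a] = (-7)·4·(24/5)/12 = -56/5 kN·m
Load 2 — uniform load w=2 kN/m over full span:
  M_2 = wx(L-x)/2 = 2·(24/5)·(12-(24/5))/2 = 864/25 kN·m
Load 3 — applied couple M₀=15 kN·m at a=36/5 m (b=L-a=24/5):
  M_3 = M₀x/L  [x≤a] = 15·(24/5)/12 = 6 kN·m
Superposition: M = Σ M_i = 734/25 kN·m ≈ 29.360000 kN·m

M(24/5) = 734/25 kN·m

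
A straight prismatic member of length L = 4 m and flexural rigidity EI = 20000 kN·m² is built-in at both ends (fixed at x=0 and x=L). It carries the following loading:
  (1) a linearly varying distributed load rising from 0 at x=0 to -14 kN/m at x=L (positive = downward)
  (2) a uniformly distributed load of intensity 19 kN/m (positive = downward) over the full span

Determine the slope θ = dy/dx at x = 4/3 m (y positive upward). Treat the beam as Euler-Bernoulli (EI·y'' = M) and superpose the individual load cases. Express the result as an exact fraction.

θ(4/3) = -173/759375 rad

Load 1 — triangular load w₀=-14 kN/m (0→w₀ over full span):
  θ_1 = -w₀(2x(L-x)(L-2x)(x+2L)+x²(L-x)²)/(120LEI) = -(-14)·(2·(4/3)·(4-(4/3))·(4-2·(4/3))·((4/3)+2·4)+(4/3)²·(4-(4/3))²)/(120·4·20000) = 112/759375 rad
Load 2 — uniform load w=19 kN/m over full span:
  θ_2 = -wx(L-x)(L-2x)/(12EI) = -19·(4/3)·(4-(4/3))·(4-2·(4/3))/(12·20000) = -19/50625 rad
Superposition: θ = Σ θ_i = -173/759375 rad ≈ -0.000228 rad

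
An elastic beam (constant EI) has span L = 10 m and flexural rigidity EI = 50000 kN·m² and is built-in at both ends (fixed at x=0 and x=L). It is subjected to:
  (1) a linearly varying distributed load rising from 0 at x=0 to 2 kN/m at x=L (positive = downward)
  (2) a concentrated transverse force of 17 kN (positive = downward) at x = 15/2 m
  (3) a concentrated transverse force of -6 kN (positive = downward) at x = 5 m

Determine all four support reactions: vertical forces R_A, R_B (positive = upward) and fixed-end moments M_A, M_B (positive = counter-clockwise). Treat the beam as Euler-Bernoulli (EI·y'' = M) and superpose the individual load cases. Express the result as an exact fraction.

R_A = 85/32 kN, M_A = 685/96 kN·m, R_B = 587/32 kN, M_B = -845/32 kN·m

Load 1 — triangular load w₀=2 kN/m (0→w₀ over full span):
  R_A = 3w₀L/20 = 3·2·10/20 = 3 kN
  M_A = w₀L²/30 = 2·10²/30 = 20/3 kN·m
  R_B = 7w₀L/20 = 7·2·10/20 = 7 kN
  M_B = -w₀L²/20 = -2·10²/20 = -10 kN·m
Load 2 — point force P=17 kN at a=15/2 m (b=L-a=5/2):
  R_A = Pb²(3a+b)/L³ = 17·(5/2)²·(3·(15/2)+(5/2))/10³ = 85/32 kN
  M_A = Pab²/L² = 17·(15/2)·(5/2)²/10² = 255/32 kN·m
  R_B = Pa²(a+3b)/L³ = 17·(15/2)²·((15/2)+3·(5/2))/10³ = 459/32 kN
  M_B = -Pa²b/L² = -17·(15/2)²·(5/2)/10² = -765/32 kN·m
Load 3 — point force P=-6 kN at a=5 m (b=L-a=5):
  R_A = Pb²(3a+b)/L³ = (-6)·5²·(3·5+5)/10³ = -3 kN
  M_A = Pab²/L² = (-6)·5·5²/10² = -15/2 kN·m
  R_B = Pa²(a+3b)/L³ = (-6)·5²·(5+3·5)/10³ = -3 kN
  M_B = -Pa²b/L² = -(-6)·5²·5/10² = 15/2 kN·m
Superposition: R_A = 85/32 kN, M_A = 685/96 kN·m, R_B = 587/32 kN, M_B = -845/32 kN·m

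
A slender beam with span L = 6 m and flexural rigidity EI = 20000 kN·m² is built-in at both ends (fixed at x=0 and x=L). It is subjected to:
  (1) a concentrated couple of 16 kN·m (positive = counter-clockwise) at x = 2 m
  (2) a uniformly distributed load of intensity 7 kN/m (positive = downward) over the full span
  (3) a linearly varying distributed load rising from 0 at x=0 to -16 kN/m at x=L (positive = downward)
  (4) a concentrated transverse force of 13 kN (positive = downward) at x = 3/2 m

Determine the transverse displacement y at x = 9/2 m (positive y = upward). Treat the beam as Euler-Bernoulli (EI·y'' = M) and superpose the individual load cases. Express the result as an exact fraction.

y(9/2) = 11383/51200000 m

Load 1 — applied couple M₀=16 kN·m at a=2 m (b=L-a=4):
  y_1 = (R_Ax³/6 - M_Ax²/2 - M₀(x-a)²/2)/EI  [x>a] with R_A=32/9, M_A=0 = ((32/9)·(9/2)³/6 - 0·(9/2)²/2 - 16·((9/2)-2)²/2)/20000 = 1/5000 m
Load 2 — uniform load w=7 kN/m over full span:
  y_2 = -wx²(L-x)²/(24EI) = -7·(9/2)²·(6-(9/2))²/(24·20000) = -1701/2560000 m
Load 3 — triangular load w₀=-16 kN/m (0→w₀ over full span):
  y_3 = -w₀x²(L-x)²(x+2L)/(120LEI) = -(-16)·(9/2)²·(6-(9/2))²·((9/2)+2·6)/(120·6·20000) = 2673/3200000 m
Load 4 — point force P=13 kN at a=3/2 m (b=L-a=9/2):
  y_4 = -Pa²(L-x)²(3bL-(3b+a)(L-x))/(6L³EI)  [x>a] = -13·(3/2)²·(6-(9/2))²·(3·(9/2)·6-(3·(9/2)+(3/2))·(6-(9/2)))/(6·6³·20000) = -1521/10240000 m
Superposition: y = Σ y_i = 11383/51200000 m ≈ 0.000222 m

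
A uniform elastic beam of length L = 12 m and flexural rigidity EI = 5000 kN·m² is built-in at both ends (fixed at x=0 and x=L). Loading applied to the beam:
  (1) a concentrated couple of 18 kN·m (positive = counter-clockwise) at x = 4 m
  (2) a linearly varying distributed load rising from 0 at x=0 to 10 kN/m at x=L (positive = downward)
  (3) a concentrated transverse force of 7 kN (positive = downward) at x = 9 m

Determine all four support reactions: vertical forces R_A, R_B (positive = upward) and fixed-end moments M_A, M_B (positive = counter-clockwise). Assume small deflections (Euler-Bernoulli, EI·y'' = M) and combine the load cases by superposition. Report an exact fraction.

R_A = 675/32 kN, M_A = 831/16 kN·m, R_B = 1469/32 kN, M_B = -1245/16 kN·m

Load 1 — applied couple M₀=18 kN·m at a=4 m (b=L-a=8):
  R_A = 6M₀ab/L³ = 6·18·4·8/12³ = 2 kN
  M_A = M₀b(2a-b)/L² = 18·8·(2·4-8)/12² = 0 kN·m
  R_B = -6M₀ab/L³ = -6·18·4·8/12³ = -2 kN
  M_B = M₀a(2b-a)/L² = 18·4·(2·8-4)/12² = 6 kN·m
Load 2 — triangular load w₀=10 kN/m (0→w₀ over full span):
  R_A = 3w₀L/20 = 3·10·12/20 = 18 kN
  M_A = w₀L²/30 = 10·12²/30 = 48 kN·m
  R_B = 7w₀L/20 = 7·10·12/20 = 42 kN
  M_B = -w₀L²/20 = -10·12²/20 = -72 kN·m
Load 3 — point force P=7 kN at a=9 m (b=L-a=3):
  R_A = Pb²(3a+b)/L³ = 7·3²·(3·9+3)/12³ = 35/32 kN
  M_A = Pab²/L² = 7·9·3²/12² = 63/16 kN·m
  R_B = Pa²(a+3b)/L³ = 7·9²·(9+3·3)/12³ = 189/32 kN
  M_B = -Pa²b/L² = -7·9²·3/12² = -189/16 kN·m
Superposition: R_A = 675/32 kN, M_A = 831/16 kN·m, R_B = 1469/32 kN, M_B = -1245/16 kN·m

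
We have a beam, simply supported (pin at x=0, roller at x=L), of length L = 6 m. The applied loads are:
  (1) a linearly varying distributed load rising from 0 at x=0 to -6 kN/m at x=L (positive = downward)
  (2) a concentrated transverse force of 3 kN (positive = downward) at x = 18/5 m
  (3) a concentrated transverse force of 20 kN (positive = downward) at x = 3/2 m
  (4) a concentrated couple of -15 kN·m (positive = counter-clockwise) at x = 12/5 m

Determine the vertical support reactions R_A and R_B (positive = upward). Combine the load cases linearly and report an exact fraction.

Load 1 — triangular load w₀=-6 kN/m (0→w₀ over full span):
  R_A = w₀L/6 = (-6)·6/6 = -6 kN
  R_B = w₀L/3 = (-6)·6/3 = -12 kN
Load 2 — point force P=3 kN at a=18/5 m (b=L-a=12/5):
  R_A = Pb/L = 3·(12/5)/6 = 6/5 kN
  R_B = Pa/L = 3·(18/5)/6 = 9/5 kN
Load 3 — point force P=20 kN at a=3/2 m (b=L-a=9/2):
  R_A = Pb/L = 20·(9/2)/6 = 15 kN
  R_B = Pa/L = 20·(3/2)/6 = 5 kN
Load 4 — applied couple M₀=-15 kN·m at a=12/5 m (b=L-a=18/5):
  R_A = M₀/L = (-15)/6 = -5/2 kN
  R_B = -M₀/L = -(-15)/6 = 5/2 kN
Superposition: R_A = 77/10 kN, R_B = -27/10 kN

R_A = 77/10 kN, R_B = -27/10 kN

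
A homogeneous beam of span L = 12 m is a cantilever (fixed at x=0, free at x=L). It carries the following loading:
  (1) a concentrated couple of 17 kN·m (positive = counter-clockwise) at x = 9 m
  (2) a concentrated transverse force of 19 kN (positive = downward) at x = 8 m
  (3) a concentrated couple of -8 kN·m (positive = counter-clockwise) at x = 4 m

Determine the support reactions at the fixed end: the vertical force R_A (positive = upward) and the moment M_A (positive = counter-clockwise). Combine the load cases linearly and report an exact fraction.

Load 1 — applied couple M₀=17 kN·m at a=9 m (b=L-a=3):
  R_A = 0 kN
  M_A = -M₀ = -17 kN·m
Load 2 — point force P=19 kN at a=8 m (b=L-a=4):
  R_A = P = 19 kN
  M_A = Pa = 19·8 = 152 kN·m
Load 3 — applied couple M₀=-8 kN·m at a=4 m (b=L-a=8):
  R_A = 0 kN
  M_A = -M₀ = -(-8) = 8 kN·m
Superposition: R_A = 19 kN, M_A = 143 kN·m

R_A = 19 kN, M_A = 143 kN·m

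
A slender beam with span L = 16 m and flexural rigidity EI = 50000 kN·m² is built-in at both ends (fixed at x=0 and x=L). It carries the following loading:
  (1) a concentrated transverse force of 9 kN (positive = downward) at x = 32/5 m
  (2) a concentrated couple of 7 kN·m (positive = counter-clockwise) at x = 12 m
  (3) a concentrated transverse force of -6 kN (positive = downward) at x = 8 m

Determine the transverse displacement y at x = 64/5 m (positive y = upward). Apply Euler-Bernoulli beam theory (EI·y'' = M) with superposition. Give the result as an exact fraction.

y(64/5) = -34823/97656250 m

Load 1 — point force P=9 kN at a=32/5 m (b=L-a=48/5):
  y_1 = -Pa²(L-x)²(3bL-(3b+a)(L-x))/(6L³EI)  [x>a] = -9·(32/5)²·(16-(64/5))²·(3·(48/5)·16-(3·(48/5)+(32/5))·(16-(64/5)))/(6·16³·50000) = -52224/48828125 m
Load 2 — applied couple M₀=7 kN·m at a=12 m (b=L-a=4):
  y_2 = (R_Ax³/6 - M_Ax²/2 - M₀(x-a)²/2)/EI  [x>a] with R_A=63/128, M_A=35/16 = ((63/128)·(64/5)³/6 - (35/16)·(64/5)²/2 - 7·((64/5)-12)²/2)/50000 = -147/781250 m
Load 3 — point force P=-6 kN at a=8 m (b=L-a=8):
  y_3 = -Pa²(L-x)²(3bL-(3b+a)(L-x))/(6L³EI)  [x>a] = -(-6)·8²·(16-(64/5))²·(3·8·16-(3·8+8)·(16-(64/5)))/(6·16³·50000) = 352/390625 m
Superposition: y = Σ y_i = -34823/97656250 m ≈ -0.000357 m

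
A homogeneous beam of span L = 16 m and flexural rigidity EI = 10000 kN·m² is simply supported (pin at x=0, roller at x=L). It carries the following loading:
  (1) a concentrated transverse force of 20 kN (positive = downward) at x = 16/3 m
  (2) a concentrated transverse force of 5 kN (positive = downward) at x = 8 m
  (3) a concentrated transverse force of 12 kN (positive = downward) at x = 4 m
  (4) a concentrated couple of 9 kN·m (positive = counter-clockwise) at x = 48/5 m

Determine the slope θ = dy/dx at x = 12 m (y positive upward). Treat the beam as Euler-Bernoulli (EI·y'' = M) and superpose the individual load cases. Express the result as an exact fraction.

Load 1 — point force P=20 kN at a=16/3 m (b=L-a=32/3):
  θ_1 = -Pa(2L²-6Lx+3x²+a²)/(6LEI)  [x>a] = -20·(16/3)·(2·16²-6·16·12+3·12²+(16/3)²)/(6·16·10000) = 202/10125 rad
Load 2 — point force P=5 kN at a=8 m (b=L-a=8):
  θ_2 = -Pa(2L²-6Lx+3x²+a²)/(6LEI)  [x>a] = -5·8·(2·16²-6·16·12+3·12²+8²)/(6·16·10000) = 3/500 rad
Load 3 — point force P=12 kN at a=4 m (b=L-a=12):
  θ_3 = -Pa(2L²-6Lx+3x²+a²)/(6LEI)  [x>a] = -12·4·(2·16²-6·16·12+3·12²+4²)/(6·16·10000) = 6/625 rad
Load 4 — applied couple M₀=9 kN·m at a=48/5 m (b=L-a=32/5):
  θ_4 = (M₀x²/(2L)-M₀(x-a)+C₁)/EI  [x>a] with C₁=M₀(3b²-L²)/(6L)=-312/25 = (9·12²/(2·16)-9·(12-(48/5))+(-312/25))/10000 = 321/500000 rad
Superposition: θ = Σ θ_i = 1465801/40500000 rad ≈ 0.036193 rad

θ(12) = 1465801/40500000 rad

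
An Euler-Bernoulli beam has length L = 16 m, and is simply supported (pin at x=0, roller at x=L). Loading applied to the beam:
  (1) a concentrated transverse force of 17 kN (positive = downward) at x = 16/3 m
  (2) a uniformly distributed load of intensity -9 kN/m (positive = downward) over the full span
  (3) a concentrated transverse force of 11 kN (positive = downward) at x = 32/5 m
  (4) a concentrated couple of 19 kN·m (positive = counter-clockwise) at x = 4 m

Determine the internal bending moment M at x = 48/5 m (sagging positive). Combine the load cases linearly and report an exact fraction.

Load 1 — point force P=17 kN at a=16/3 m (b=L-a=32/3):
  M_1 = Pa(L-x)/L  [x>a] = 17·(16/3)·(16-(48/5))/16 = 544/15 kN·m
Load 2 — uniform load w=-9 kN/m over full span:
  M_2 = wx(L-x)/2 = (-9)·(48/5)·(16-(48/5))/2 = -6912/25 kN·m
Load 3 — point force P=11 kN at a=32/5 m (b=L-a=48/5):
  M_3 = Pa(L-x)/L  [x>a] = 11·(32/5)·(16-(48/5))/16 = 704/25 kN·m
Load 4 — applied couple M₀=19 kN·m at a=4 m (b=L-a=12):
  M_4 = M₀x/L - M₀  [x>a] = 19·(48/5)/16 - 19 = -38/5 kN·m
Superposition: M = Σ M_i = -16474/75 kN·m ≈ -219.653333 kN·m

M(48/5) = -16474/75 kN·m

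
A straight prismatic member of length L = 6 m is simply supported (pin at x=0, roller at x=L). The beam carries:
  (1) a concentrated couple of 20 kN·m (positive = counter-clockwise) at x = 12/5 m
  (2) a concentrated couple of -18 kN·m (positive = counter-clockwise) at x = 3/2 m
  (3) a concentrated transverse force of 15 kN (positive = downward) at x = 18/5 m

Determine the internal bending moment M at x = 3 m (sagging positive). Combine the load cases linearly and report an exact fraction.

Load 1 — applied couple M₀=20 kN·m at a=12/5 m (b=L-a=18/5):
  M_1 = M₀x/L - M₀  [x>a] = 20·3/6 - 20 = -10 kN·m
Load 2 — applied couple M₀=-18 kN·m at a=3/2 m (b=L-a=9/2):
  M_2 = M₀x/L - M₀  [x>a] = (-18)·3/6 - (-18) = 9 kN·m
Load 3 — point force P=15 kN at a=18/5 m (b=L-a=12/5):
  M_3 = Pbx/L  [x≤a] = 15·(12/5)·3/6 = 18 kN·m
Superposition: M = Σ M_i = 17 kN·m ≈ 17.000000 kN·m

M(3) = 17 kN·m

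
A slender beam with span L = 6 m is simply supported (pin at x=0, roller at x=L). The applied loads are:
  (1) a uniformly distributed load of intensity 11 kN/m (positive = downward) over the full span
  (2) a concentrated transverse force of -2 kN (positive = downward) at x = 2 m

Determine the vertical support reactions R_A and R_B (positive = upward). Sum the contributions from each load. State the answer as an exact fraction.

Load 1 — uniform load w=11 kN/m over full span:
  R_A = wL/2 = 11·6/2 = 33 kN
  R_B = wL/2 = 11·6/2 = 33 kN
Load 2 — point force P=-2 kN at a=2 m (b=L-a=4):
  R_A = Pb/L = (-2)·4/6 = -4/3 kN
  R_B = Pa/L = (-2)·2/6 = -2/3 kN
Superposition: R_A = 95/3 kN, R_B = 97/3 kN

R_A = 95/3 kN, R_B = 97/3 kN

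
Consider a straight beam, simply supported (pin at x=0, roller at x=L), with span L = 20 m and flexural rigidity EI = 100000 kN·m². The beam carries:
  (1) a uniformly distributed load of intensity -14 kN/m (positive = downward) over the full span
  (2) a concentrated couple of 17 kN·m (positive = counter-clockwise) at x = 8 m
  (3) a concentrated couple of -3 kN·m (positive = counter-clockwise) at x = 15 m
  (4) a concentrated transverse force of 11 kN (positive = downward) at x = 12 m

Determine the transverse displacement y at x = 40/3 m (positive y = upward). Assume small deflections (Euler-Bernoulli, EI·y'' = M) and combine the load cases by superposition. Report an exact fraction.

Load 1 — uniform load w=-14 kN/m over full span:
  y_1 = -wx(L³-2Lx²+x³)/(24EI) = -(-14)·(40/3)·(20³-2·20·(40/3)²+(40/3)³)/(24·100000) = 308/1215 m
Load 2 — applied couple M₀=17 kN·m at a=8 m (b=L-a=12):
  y_2 = (M₀x³/(6L)-M₀(x-a)²/2+C₁x)/EI  [x>a] with C₁=M₀(3b²-L²)/(6L)=68/15 = (17·(40/3)³/(6·20)-17·((40/3)-8)²/2+(68/15)·(40/3))/100000 = 391/253125 m
Load 3 — applied couple M₀=-3 kN·m at a=15 m (b=L-a=5):
  y_3 = (M₀x³/(6L)+C₁x)/EI  [x≤a] with C₁=M₀(3b²-L²)/(6L)=65/8 = ((-3)·(40/3)³/(6·20)+(65/8)·(40/3))/100000 = 53/108000 m
Load 4 — point force P=11 kN at a=12 m (b=L-a=8):
  y_4 = -Pa(L-x)(2Lx-a²-x²)/(6LEI)  [x>a] = -11·12·(20-(40/3))·(2·20·(40/3)-12²-(40/3)²)/(6·20·100000) = -1309/84375 m
Superposition: y = Σ y_i = 5832469/24300000 m ≈ 0.240019 m

y(40/3) = 5832469/24300000 m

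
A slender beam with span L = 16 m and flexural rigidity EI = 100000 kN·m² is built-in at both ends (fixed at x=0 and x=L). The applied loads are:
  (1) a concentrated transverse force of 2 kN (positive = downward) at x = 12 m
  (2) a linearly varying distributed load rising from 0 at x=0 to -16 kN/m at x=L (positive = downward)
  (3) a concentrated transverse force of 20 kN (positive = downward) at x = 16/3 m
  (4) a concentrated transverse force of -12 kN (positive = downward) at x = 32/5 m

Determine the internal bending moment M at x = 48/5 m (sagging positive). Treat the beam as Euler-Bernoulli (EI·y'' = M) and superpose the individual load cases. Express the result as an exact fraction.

Load 1 — point force P=2 kN at a=12 m (b=L-a=4):
  M_1 = Pb²(3a+b)x/L³ - Pab²/L²  [x≤a] = 2·4²·(3·12+4)·(48/5)/16³ - 2·12·4²/16² = 3/2 kN·m
Load 2 — triangular load w₀=-16 kN/m (0→w₀ over full span):
  M_2 = 3w₀Lx/20 - w₀L²/30 - w₀x³/(6L) = 3·(-16)·16·(48/5)/20 - (-16)·16²/30 - (-16)·(48/5)³/(6·16) = -31744/375 kN·m
Load 3 — point force P=20 kN at a=16/3 m (b=L-a=32/3):
  M_3 = Pa²(a+3b)(L-x)/L³ - Pa²b/L²  [x>a] = 20·(16/3)²·((16/3)+3·(32/3))·(16-(48/5))/16³ - 20·(16/3)²·(32/3)/16² = 256/27 kN·m
Load 4 — point force P=-12 kN at a=32/5 m (b=L-a=48/5):
  M_4 = Pa²(a+3b)(L-x)/L³ - Pa²b/L²  [x>a] = (-12)·(32/5)²·((32/5)+3·(48/5))·(16-(48/5))/16³ - (-12)·(32/5)²·(48/5)/16² = -5376/625 kN·m
Superposition: M = Σ M_i = -2776639/33750 kN·m ≈ -82.270785 kN·m

M(48/5) = -2776639/33750 kN·m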